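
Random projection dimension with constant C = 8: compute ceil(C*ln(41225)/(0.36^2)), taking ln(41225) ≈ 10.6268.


ln(41225) ≈ 10.6268.
eps^2 = 0.36^2 = 0.1296.
C*ln(N)/eps^2 ≈ 8*10.6268/0.1296 ≈ 655.9753.
m = ceil(655.9753) = 656.

656


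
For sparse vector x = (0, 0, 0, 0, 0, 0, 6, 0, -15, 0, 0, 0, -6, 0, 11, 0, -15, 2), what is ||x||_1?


Non-zero entries: [(6, 6), (8, -15), (12, -6), (14, 11), (16, -15), (17, 2)]
Absolute values: [6, 15, 6, 11, 15, 2]
||x||_1 = sum = 55.

55


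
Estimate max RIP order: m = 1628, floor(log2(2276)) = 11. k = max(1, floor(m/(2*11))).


floor(log2(2276)) = 11.
2*11 = 22.
m/(2*floor(log2(n))) = 1628/22 ≈ 74.0.
floor = 74.
k = max(1, 74) = 74.

74


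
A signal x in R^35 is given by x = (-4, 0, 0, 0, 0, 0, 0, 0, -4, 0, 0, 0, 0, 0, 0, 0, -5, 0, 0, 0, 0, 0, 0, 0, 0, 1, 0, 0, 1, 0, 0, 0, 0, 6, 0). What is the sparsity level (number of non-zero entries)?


Non-zero positions: [0, 8, 16, 25, 28, 33].
Sparsity = 6.

6


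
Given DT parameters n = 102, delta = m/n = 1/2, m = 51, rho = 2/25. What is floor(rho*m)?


m = 1/2*102 = 51.
rho = 2/25.
rho*m = 2/25*51 = 4.08.
k = floor(4.08) = 4.

4


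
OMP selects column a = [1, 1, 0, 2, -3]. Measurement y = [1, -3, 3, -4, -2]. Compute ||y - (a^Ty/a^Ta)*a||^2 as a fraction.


a^T a = 15.
a^T y = -4.
coeff = -4/15 = -4/15.
||r||^2 = 569/15.

569/15


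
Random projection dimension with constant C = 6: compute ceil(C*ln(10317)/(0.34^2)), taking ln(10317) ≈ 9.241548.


ln(10317) ≈ 9.241548.
eps^2 = 0.34^2 = 0.1156.
C*ln(N)/eps^2 ≈ 6*9.241548/0.1156 ≈ 479.6651.
m = ceil(479.6651) = 480.

480


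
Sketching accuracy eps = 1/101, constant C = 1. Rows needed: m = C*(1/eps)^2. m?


1/eps = 101.
(1/eps)^2 = 10201.
m = 1*10201 = 10201.

10201


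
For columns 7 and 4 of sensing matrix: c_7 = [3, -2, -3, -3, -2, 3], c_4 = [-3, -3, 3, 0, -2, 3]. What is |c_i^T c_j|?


Inner product: 3*-3 + -2*-3 + -3*3 + -3*0 + -2*-2 + 3*3
Products: [-9, 6, -9, 0, 4, 9]
Sum = 1.
|dot| = 1.

1


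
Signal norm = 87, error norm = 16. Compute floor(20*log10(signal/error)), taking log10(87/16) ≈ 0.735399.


||x||/||e|| = 87/16.
log10(87/16) ≈ 0.735399.
20*log10(||x||/||e||) ≈ 20*0.735399 = 14.70798.
floor(14.70798) = 14.

14


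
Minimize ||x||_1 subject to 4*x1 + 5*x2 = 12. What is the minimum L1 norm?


Axis intercepts:
  x1 = 3, x2 = 0: L1 = 3
  x1 = 0, x2 = 12/5: L1 = 12/5
x* = (0, 12/5)
||x*||_1 = 12/5.

12/5


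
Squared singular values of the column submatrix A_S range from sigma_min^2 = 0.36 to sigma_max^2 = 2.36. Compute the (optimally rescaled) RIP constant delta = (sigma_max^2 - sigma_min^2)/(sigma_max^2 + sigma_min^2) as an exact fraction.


lambda_max - lambda_min = 2.36 - 0.36 = 2.00.
lambda_max + lambda_min = 2.36 + 0.36 = 2.72.
delta = 2.00/2.72 = 200/272 = 25/34.

25/34


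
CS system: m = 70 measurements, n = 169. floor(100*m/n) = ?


100*m/n = 100*70/169 ≈ 41.4201.
floor = 41.

41


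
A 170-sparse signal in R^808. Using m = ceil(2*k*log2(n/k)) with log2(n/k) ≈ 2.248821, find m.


log2(n/k) = log2(808/170) ≈ 2.248821.
2*k*log2(n/k) ≈ 2*170*2.248821 = 764.59914.
m = ceil(764.59914) = 765.

765


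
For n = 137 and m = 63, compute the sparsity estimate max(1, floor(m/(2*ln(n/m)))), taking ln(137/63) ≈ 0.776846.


n/m = 137/63.
ln(n/m) ≈ 0.776846.
2*ln(n/m) ≈ 1.553692.
m/(2*ln(n/m)) ≈ 63/1.553692 ≈ 40.5486.
floor = 40.
k_max = max(1, 40) = 40.

40


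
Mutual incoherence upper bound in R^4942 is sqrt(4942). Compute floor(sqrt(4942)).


70^2 = 4900 <= 4942 < 5041 = 71^2, so 70 <= sqrt(4942) < 71.
floor(sqrt(4942)) = 70.

70


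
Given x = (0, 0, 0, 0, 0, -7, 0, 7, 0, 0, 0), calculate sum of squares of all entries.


Non-zero entries: [(5, -7), (7, 7)]
Squares: [49, 49]
||x||_2^2 = sum = 98.

98


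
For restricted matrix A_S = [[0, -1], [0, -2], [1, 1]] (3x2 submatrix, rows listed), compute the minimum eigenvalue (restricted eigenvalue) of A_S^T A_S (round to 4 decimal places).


A_S^T A_S = [[1, 1], [1, 6]].
trace = 7.
det = 5.
disc = trace^2 - 4*det = 49 - 4*5 = 29.
sqrt(29) ≈ 5.385165.
lam_min = (7 - sqrt(29))/2 ≈ (7 - 5.385165)/2 = 0.8074175 ≈ 0.8074.

0.8074


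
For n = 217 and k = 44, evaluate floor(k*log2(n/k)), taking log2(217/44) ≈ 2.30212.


log2(n/k) = log2(217/44) ≈ 2.30212.
k*log2(n/k) ≈ 44*2.30212 = 101.29328.
floor(101.29328) = 101.

101


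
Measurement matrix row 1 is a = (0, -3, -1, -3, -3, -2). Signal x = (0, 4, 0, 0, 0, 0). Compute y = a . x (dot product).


Non-zero terms: ['-3*4']
Products: [-12]
y = sum = -12.

-12


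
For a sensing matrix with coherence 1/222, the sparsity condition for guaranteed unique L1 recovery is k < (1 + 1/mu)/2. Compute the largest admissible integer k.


1/mu = 222.
1 + 1/mu = 223.
(1 + 1/mu)/2 = 111.5 is not an integer, so k_max = floor(111.5) = 111.

111


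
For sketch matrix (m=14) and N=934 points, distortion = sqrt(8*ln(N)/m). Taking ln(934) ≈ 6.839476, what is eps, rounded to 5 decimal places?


ln(934) ≈ 6.839476.
8*ln(N)/m ≈ 8*6.839476/14 ≈ 3.908272.
eps = sqrt(3.908272) ≈ 1.976935 ≈ 1.97694.

1.97694


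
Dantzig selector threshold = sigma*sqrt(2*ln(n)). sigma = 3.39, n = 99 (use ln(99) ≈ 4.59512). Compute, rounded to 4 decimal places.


ln(99) ≈ 4.59512.
2*ln(n) ≈ 9.19024.
sqrt(2*ln(n)) ≈ sqrt(9.19024) ≈ 3.031541.
threshold ≈ 3.39*3.031541 = 10.27692399 ≈ 10.2769.

10.2769


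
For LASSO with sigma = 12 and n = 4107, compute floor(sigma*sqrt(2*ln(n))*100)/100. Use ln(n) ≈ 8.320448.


ln(4107) ≈ 8.320448.
2*ln(n) ≈ 16.640896.
sqrt(2*ln(n)) ≈ sqrt(16.640896) ≈ 4.079325.
lambda ≈ 12*4.079325 = 48.9519.
floor(lambda*100)/100 = 48.95.

48.95


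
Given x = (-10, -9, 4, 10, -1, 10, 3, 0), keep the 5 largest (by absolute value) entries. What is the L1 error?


Sorted |x_i| descending: [10, 10, 10, 9, 4, 3, 1, 0]
Keep top 5: [10, 10, 10, 9, 4]
Tail entries: [3, 1, 0]
L1 error = sum of tail = 4.

4


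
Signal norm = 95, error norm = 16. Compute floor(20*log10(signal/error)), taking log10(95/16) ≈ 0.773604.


||x||/||e|| = 95/16.
log10(95/16) ≈ 0.773604.
20*log10(||x||/||e||) ≈ 20*0.773604 = 15.47208.
floor(15.47208) = 15.

15


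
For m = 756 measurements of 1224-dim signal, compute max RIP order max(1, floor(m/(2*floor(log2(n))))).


floor(log2(1224)) = 10.
2*10 = 20.
m/(2*floor(log2(n))) = 756/20 ≈ 37.8.
floor = 37.
k = max(1, 37) = 37.

37


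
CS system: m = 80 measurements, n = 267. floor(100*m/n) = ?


100*m/n = 100*80/267 ≈ 29.9625.
floor = 29.

29


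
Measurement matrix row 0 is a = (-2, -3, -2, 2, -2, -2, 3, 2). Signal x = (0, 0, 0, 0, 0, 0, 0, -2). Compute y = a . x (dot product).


Non-zero terms: ['2*-2']
Products: [-4]
y = sum = -4.

-4


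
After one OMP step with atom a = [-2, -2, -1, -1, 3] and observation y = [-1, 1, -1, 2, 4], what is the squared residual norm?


a^T a = 19.
a^T y = 11.
coeff = 11/19 = 11/19.
||r||^2 = 316/19.

316/19


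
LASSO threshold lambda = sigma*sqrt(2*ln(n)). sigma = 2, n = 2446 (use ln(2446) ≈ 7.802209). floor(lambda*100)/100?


ln(2446) ≈ 7.802209.
2*ln(n) ≈ 15.604418.
sqrt(2*ln(n)) ≈ sqrt(15.604418) ≈ 3.950243.
lambda ≈ 2*3.950243 = 7.900486.
floor(lambda*100)/100 = 7.90.

7.90


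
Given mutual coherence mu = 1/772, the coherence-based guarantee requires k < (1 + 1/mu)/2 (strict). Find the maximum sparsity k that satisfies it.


1/mu = 772.
1 + 1/mu = 773.
(1 + 1/mu)/2 = 386.5 is not an integer, so k_max = floor(386.5) = 386.

386


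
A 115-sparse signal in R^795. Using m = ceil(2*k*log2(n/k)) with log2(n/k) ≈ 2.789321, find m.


log2(n/k) = log2(795/115) ≈ 2.789321.
2*k*log2(n/k) ≈ 2*115*2.789321 = 641.54383.
m = ceil(641.54383) = 642.

642


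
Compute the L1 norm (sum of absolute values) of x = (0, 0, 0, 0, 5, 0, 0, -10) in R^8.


Non-zero entries: [(4, 5), (7, -10)]
Absolute values: [5, 10]
||x||_1 = sum = 15.

15


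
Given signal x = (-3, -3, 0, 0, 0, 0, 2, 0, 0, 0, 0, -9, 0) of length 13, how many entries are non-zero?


Non-zero positions: [0, 1, 6, 11].
Sparsity = 4.

4


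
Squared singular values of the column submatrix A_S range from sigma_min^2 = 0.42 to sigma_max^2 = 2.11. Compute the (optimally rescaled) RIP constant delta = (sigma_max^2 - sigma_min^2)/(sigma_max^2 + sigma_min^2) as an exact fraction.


lambda_max - lambda_min = 2.11 - 0.42 = 1.69.
lambda_max + lambda_min = 2.11 + 0.42 = 2.53.
delta = 1.69/2.53 = 169/253.

169/253


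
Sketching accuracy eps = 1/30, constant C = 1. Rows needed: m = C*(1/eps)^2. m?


1/eps = 30.
(1/eps)^2 = 900.
m = 1*900 = 900.

900


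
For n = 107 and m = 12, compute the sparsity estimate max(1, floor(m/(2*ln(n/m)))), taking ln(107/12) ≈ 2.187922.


n/m = 107/12.
ln(n/m) ≈ 2.187922.
2*ln(n/m) ≈ 4.375844.
m/(2*ln(n/m)) ≈ 12/4.375844 ≈ 2.7423.
floor = 2.
k_max = max(1, 2) = 2.

2


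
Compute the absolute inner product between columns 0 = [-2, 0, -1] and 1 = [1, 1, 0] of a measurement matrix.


Inner product: -2*1 + 0*1 + -1*0
Products: [-2, 0, 0]
Sum = -2.
|dot| = 2.

2


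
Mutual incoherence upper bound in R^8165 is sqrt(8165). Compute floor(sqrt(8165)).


90^2 = 8100 <= 8165 < 8281 = 91^2, so 90 <= sqrt(8165) < 91.
floor(sqrt(8165)) = 90.

90


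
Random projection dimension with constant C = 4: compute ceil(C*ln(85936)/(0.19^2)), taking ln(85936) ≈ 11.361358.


ln(85936) ≈ 11.361358.
eps^2 = 0.19^2 = 0.0361.
C*ln(N)/eps^2 ≈ 4*11.361358/0.0361 ≈ 1258.8762.
m = ceil(1258.8762) = 1259.

1259


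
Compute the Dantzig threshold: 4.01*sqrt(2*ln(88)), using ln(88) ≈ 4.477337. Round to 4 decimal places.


ln(88) ≈ 4.477337.
2*ln(n) ≈ 8.954674.
sqrt(2*ln(n)) ≈ sqrt(8.954674) ≈ 2.992436.
threshold ≈ 4.01*2.992436 = 11.99966836 ≈ 11.9997.

11.9997


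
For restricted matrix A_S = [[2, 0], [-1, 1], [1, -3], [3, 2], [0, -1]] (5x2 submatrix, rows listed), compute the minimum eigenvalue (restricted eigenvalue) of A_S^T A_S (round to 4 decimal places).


A_S^T A_S = [[15, 2], [2, 15]].
trace = 30.
det = 221.
disc = trace^2 - 4*det = 900 - 4*221 = 16.
sqrt(16) = 4.
lam_min = (30 - 4)/2 = 13 = 13.0000.

13.0000


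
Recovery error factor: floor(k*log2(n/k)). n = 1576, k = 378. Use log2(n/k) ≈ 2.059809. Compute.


log2(n/k) = log2(1576/378) ≈ 2.059809.
k*log2(n/k) ≈ 378*2.059809 = 778.607802.
floor(778.607802) = 778.

778


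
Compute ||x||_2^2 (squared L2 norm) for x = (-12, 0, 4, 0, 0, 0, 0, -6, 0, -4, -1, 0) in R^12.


Non-zero entries: [(0, -12), (2, 4), (7, -6), (9, -4), (10, -1)]
Squares: [144, 16, 36, 16, 1]
||x||_2^2 = sum = 213.

213


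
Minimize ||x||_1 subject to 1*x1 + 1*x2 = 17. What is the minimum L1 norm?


Axis intercepts:
  x1 = 17, x2 = 0: L1 = 17
  x1 = 0, x2 = 17: L1 = 17
x* = (17, 0)
||x*||_1 = 17.

17


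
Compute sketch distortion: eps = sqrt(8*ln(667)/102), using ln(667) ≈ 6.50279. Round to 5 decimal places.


ln(667) ≈ 6.50279.
8*ln(N)/m ≈ 8*6.50279/102 ≈ 0.51002275.
eps = sqrt(0.51002275) ≈ 0.7141588 ≈ 0.71416.

0.71416


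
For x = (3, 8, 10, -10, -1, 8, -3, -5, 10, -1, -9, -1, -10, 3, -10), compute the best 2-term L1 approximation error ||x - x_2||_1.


Sorted |x_i| descending: [10, 10, 10, 10, 10, 9, 8, 8, 5, 3, 3, 3, 1, 1, 1]
Keep top 2: [10, 10]
Tail entries: [10, 10, 10, 9, 8, 8, 5, 3, 3, 3, 1, 1, 1]
L1 error = sum of tail = 72.

72


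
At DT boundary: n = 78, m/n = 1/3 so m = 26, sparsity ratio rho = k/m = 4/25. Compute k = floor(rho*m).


m = 1/3*78 = 26.
rho = 4/25.
rho*m = 4/25*26 = 4.16.
k = floor(4.16) = 4.

4


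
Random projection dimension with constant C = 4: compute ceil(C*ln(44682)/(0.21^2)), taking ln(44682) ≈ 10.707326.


ln(44682) ≈ 10.707326.
eps^2 = 0.21^2 = 0.0441.
C*ln(N)/eps^2 ≈ 4*10.707326/0.0441 ≈ 971.186.
m = ceil(971.186) = 972.

972


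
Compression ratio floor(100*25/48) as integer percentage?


100*m/n = 100*25/48 ≈ 52.0833.
floor = 52.

52


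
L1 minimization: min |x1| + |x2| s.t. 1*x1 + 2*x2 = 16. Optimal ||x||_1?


Axis intercepts:
  x1 = 16, x2 = 0: L1 = 16
  x1 = 0, x2 = 8: L1 = 8
x* = (0, 8)
||x*||_1 = 8.

8


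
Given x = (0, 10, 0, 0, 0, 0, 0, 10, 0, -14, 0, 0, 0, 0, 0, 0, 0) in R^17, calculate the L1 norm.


Non-zero entries: [(1, 10), (7, 10), (9, -14)]
Absolute values: [10, 10, 14]
||x||_1 = sum = 34.

34


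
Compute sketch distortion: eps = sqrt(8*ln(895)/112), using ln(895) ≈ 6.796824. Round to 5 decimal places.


ln(895) ≈ 6.796824.
8*ln(N)/m ≈ 8*6.796824/112 ≈ 0.48548743.
eps = sqrt(0.48548743) ≈ 0.6967693 ≈ 0.69677.

0.69677


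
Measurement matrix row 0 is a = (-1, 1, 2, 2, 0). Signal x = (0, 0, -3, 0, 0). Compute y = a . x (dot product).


Non-zero terms: ['2*-3']
Products: [-6]
y = sum = -6.

-6


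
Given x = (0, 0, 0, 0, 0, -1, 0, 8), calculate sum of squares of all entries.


Non-zero entries: [(5, -1), (7, 8)]
Squares: [1, 64]
||x||_2^2 = sum = 65.

65


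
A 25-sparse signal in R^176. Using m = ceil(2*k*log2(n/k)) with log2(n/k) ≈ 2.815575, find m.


log2(n/k) = log2(176/25) ≈ 2.815575.
2*k*log2(n/k) ≈ 2*25*2.815575 = 140.77875.
m = ceil(140.77875) = 141.

141


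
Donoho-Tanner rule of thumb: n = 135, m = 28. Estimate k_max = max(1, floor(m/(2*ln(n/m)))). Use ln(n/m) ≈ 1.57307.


n/m = 135/28.
ln(n/m) ≈ 1.57307.
2*ln(n/m) ≈ 3.14614.
m/(2*ln(n/m)) ≈ 28/3.14614 ≈ 8.8998.
floor = 8.
k_max = max(1, 8) = 8.

8


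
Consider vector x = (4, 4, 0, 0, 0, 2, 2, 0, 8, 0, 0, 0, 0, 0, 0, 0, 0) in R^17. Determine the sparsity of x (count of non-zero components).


Non-zero positions: [0, 1, 5, 6, 8].
Sparsity = 5.

5


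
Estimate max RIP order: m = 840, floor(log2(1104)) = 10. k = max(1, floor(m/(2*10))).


floor(log2(1104)) = 10.
2*10 = 20.
m/(2*floor(log2(n))) = 840/20 ≈ 42.0.
floor = 42.
k = max(1, 42) = 42.

42


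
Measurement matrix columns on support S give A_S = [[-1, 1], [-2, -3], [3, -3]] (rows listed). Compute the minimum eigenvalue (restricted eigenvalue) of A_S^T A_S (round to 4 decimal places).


A_S^T A_S = [[14, -4], [-4, 19]].
trace = 33.
det = 250.
disc = trace^2 - 4*det = 1089 - 4*250 = 89.
sqrt(89) ≈ 9.433981.
lam_min = (33 - sqrt(89))/2 ≈ (33 - 9.433981)/2 = 11.7830095 ≈ 11.7830.

11.7830


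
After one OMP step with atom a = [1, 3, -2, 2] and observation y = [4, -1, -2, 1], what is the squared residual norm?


a^T a = 18.
a^T y = 7.
coeff = 7/18 = 7/18.
||r||^2 = 347/18.

347/18


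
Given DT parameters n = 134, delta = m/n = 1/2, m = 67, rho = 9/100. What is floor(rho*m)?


m = 1/2*134 = 67.
rho = 9/100.
rho*m = 9/100*67 = 6.03.
k = floor(6.03) = 6.

6


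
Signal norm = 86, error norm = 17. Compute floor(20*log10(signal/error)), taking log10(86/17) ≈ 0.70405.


||x||/||e|| = 86/17.
log10(86/17) ≈ 0.70405.
20*log10(||x||/||e||) ≈ 20*0.70405 = 14.081.
floor(14.081) = 14.

14


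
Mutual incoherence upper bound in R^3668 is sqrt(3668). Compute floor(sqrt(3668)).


60^2 = 3600 <= 3668 < 3721 = 61^2, so 60 <= sqrt(3668) < 61.
floor(sqrt(3668)) = 60.

60


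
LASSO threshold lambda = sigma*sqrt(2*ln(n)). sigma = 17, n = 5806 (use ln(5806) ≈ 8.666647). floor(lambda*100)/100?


ln(5806) ≈ 8.666647.
2*ln(n) ≈ 17.333294.
sqrt(2*ln(n)) ≈ sqrt(17.333294) ≈ 4.163327.
lambda ≈ 17*4.163327 = 70.776559.
floor(lambda*100)/100 = 70.77.

70.77


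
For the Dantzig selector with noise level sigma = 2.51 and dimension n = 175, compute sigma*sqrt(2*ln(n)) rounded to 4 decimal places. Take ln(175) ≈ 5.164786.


ln(175) ≈ 5.164786.
2*ln(n) ≈ 10.329572.
sqrt(2*ln(n)) ≈ sqrt(10.329572) ≈ 3.213965.
threshold ≈ 2.51*3.213965 = 8.06705215 ≈ 8.0671.

8.0671


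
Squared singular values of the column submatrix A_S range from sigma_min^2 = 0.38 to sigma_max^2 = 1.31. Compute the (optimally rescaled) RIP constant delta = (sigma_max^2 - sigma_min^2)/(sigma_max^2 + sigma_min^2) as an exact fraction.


lambda_max - lambda_min = 1.31 - 0.38 = 0.93.
lambda_max + lambda_min = 1.31 + 0.38 = 1.69.
delta = 0.93/1.69 = 93/169.

93/169


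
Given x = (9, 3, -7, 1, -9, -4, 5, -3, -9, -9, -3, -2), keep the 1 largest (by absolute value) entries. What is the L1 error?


Sorted |x_i| descending: [9, 9, 9, 9, 7, 5, 4, 3, 3, 3, 2, 1]
Keep top 1: [9]
Tail entries: [9, 9, 9, 7, 5, 4, 3, 3, 3, 2, 1]
L1 error = sum of tail = 55.

55


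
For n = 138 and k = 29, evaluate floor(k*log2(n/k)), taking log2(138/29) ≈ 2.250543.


log2(n/k) = log2(138/29) ≈ 2.250543.
k*log2(n/k) ≈ 29*2.250543 = 65.265747.
floor(65.265747) = 65.

65


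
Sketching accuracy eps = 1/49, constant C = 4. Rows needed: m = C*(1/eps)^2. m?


1/eps = 49.
(1/eps)^2 = 2401.
m = 4*2401 = 9604.

9604


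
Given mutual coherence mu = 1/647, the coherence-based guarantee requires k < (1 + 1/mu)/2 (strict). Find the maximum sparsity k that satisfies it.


1/mu = 647.
1 + 1/mu = 648.
(1 + 1/mu)/2 = 324 is an integer and the inequality is strict, so k_max = 324 - 1 = 323.

323


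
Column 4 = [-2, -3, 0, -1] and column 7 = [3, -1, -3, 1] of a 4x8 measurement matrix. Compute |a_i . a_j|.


Inner product: -2*3 + -3*-1 + 0*-3 + -1*1
Products: [-6, 3, 0, -1]
Sum = -4.
|dot| = 4.

4


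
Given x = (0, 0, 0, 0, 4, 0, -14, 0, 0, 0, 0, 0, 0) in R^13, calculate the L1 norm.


Non-zero entries: [(4, 4), (6, -14)]
Absolute values: [4, 14]
||x||_1 = sum = 18.

18


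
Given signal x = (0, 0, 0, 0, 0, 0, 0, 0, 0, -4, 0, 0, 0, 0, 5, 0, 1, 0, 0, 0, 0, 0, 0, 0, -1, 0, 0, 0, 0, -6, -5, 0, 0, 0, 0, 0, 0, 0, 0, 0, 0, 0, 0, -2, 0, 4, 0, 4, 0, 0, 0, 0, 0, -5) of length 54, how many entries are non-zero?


Non-zero positions: [9, 14, 16, 24, 29, 30, 43, 45, 47, 53].
Sparsity = 10.

10


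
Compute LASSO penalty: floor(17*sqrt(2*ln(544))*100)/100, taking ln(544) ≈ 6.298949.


ln(544) ≈ 6.298949.
2*ln(n) ≈ 12.597898.
sqrt(2*ln(n)) ≈ sqrt(12.597898) ≈ 3.549352.
lambda ≈ 17*3.549352 = 60.338984.
floor(lambda*100)/100 = 60.33.

60.33


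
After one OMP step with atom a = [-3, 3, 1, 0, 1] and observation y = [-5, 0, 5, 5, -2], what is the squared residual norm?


a^T a = 20.
a^T y = 18.
coeff = 18/20 = 9/10.
||r||^2 = 314/5.

314/5


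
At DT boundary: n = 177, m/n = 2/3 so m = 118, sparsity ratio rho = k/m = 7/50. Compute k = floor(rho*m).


m = 2/3*177 = 118.
rho = 7/50.
rho*m = 7/50*118 = 16.52.
k = floor(16.52) = 16.

16


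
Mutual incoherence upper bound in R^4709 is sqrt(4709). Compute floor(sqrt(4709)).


68^2 = 4624 <= 4709 < 4761 = 69^2, so 68 <= sqrt(4709) < 69.
floor(sqrt(4709)) = 68.

68


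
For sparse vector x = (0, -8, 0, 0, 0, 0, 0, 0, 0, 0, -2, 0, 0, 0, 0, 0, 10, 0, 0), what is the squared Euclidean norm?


Non-zero entries: [(1, -8), (10, -2), (16, 10)]
Squares: [64, 4, 100]
||x||_2^2 = sum = 168.

168


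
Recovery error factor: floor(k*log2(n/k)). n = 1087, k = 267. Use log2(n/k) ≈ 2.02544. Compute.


log2(n/k) = log2(1087/267) ≈ 2.02544.
k*log2(n/k) ≈ 267*2.02544 = 540.79248.
floor(540.79248) = 540.

540


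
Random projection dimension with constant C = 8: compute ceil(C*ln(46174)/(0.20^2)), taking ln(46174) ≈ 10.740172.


ln(46174) ≈ 10.740172.
eps^2 = 0.20^2 = 0.04.
C*ln(N)/eps^2 ≈ 8*10.740172/0.04 ≈ 2148.0344.
m = ceil(2148.0344) = 2149.

2149


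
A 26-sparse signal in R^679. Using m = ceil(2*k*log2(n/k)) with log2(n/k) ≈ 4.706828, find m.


log2(n/k) = log2(679/26) ≈ 4.706828.
2*k*log2(n/k) ≈ 2*26*4.706828 = 244.755056.
m = ceil(244.755056) = 245.

245


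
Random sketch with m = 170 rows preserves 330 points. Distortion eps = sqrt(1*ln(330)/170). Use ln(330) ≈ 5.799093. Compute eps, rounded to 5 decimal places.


ln(330) ≈ 5.799093.
1*ln(N)/m ≈ 1*5.799093/170 ≈ 0.03411231.
eps = sqrt(0.03411231) ≈ 0.1846952 ≈ 0.18470.

0.18470


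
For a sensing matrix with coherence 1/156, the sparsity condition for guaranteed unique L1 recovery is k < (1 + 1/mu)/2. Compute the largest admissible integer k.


1/mu = 156.
1 + 1/mu = 157.
(1 + 1/mu)/2 = 78.5 is not an integer, so k_max = floor(78.5) = 78.

78


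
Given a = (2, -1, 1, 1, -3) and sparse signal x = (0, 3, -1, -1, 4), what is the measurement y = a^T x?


Non-zero terms: ['-1*3', '1*-1', '1*-1', '-3*4']
Products: [-3, -1, -1, -12]
y = sum = -17.

-17


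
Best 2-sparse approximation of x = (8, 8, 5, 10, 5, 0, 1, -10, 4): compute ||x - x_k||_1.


Sorted |x_i| descending: [10, 10, 8, 8, 5, 5, 4, 1, 0]
Keep top 2: [10, 10]
Tail entries: [8, 8, 5, 5, 4, 1, 0]
L1 error = sum of tail = 31.

31


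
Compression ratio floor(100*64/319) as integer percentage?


100*m/n = 100*64/319 ≈ 20.0627.
floor = 20.

20


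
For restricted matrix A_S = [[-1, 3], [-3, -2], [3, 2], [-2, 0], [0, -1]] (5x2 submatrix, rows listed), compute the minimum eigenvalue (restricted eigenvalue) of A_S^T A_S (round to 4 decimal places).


A_S^T A_S = [[23, 9], [9, 18]].
trace = 41.
det = 333.
disc = trace^2 - 4*det = 1681 - 4*333 = 349.
sqrt(349) ≈ 18.681542.
lam_min = (41 - sqrt(349))/2 ≈ (41 - 18.681542)/2 = 11.159229 ≈ 11.1592.

11.1592


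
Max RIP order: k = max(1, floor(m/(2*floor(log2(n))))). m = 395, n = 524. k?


floor(log2(524)) = 9.
2*9 = 18.
m/(2*floor(log2(n))) = 395/18 ≈ 21.9444.
floor = 21.
k = max(1, 21) = 21.

21


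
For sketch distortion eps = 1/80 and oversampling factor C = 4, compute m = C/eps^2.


1/eps = 80.
(1/eps)^2 = 6400.
m = 4*6400 = 25600.

25600


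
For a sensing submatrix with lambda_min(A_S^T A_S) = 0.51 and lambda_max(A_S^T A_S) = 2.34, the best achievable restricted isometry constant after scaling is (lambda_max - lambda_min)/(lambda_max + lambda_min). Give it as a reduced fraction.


lambda_max - lambda_min = 2.34 - 0.51 = 1.83.
lambda_max + lambda_min = 2.34 + 0.51 = 2.85.
delta = 1.83/2.85 = 183/285 = 61/95.

61/95


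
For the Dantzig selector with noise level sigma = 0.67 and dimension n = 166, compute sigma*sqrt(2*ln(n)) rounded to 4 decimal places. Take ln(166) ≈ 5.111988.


ln(166) ≈ 5.111988.
2*ln(n) ≈ 10.223976.
sqrt(2*ln(n)) ≈ sqrt(10.223976) ≈ 3.197495.
threshold ≈ 0.67*3.197495 = 2.14232165 ≈ 2.1423.

2.1423


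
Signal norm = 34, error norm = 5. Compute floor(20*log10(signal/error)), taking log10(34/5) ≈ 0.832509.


||x||/||e|| = 34/5.
log10(34/5) ≈ 0.832509.
20*log10(||x||/||e||) ≈ 20*0.832509 = 16.65018.
floor(16.65018) = 16.

16


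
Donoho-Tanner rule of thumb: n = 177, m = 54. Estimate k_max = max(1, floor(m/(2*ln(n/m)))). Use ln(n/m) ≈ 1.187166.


n/m = 177/54 = 59/18.
ln(n/m) ≈ 1.187166.
2*ln(n/m) ≈ 2.374332.
m/(2*ln(n/m)) ≈ 54/2.374332 ≈ 22.7432.
floor = 22.
k_max = max(1, 22) = 22.

22


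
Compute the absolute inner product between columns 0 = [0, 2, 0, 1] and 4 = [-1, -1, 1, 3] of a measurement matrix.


Inner product: 0*-1 + 2*-1 + 0*1 + 1*3
Products: [0, -2, 0, 3]
Sum = 1.
|dot| = 1.

1


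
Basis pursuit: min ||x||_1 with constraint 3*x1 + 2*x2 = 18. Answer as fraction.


Axis intercepts:
  x1 = 6, x2 = 0: L1 = 6
  x1 = 0, x2 = 9: L1 = 9
x* = (6, 0)
||x*||_1 = 6.

6


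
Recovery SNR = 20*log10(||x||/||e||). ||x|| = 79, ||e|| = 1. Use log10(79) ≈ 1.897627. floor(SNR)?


||x||/||e|| = 79/1 = 79.
log10(79) ≈ 1.897627.
20*log10(||x||/||e||) ≈ 20*1.897627 = 37.95254.
floor(37.95254) = 37.

37


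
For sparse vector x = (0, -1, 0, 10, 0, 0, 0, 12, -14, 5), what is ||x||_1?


Non-zero entries: [(1, -1), (3, 10), (7, 12), (8, -14), (9, 5)]
Absolute values: [1, 10, 12, 14, 5]
||x||_1 = sum = 42.

42


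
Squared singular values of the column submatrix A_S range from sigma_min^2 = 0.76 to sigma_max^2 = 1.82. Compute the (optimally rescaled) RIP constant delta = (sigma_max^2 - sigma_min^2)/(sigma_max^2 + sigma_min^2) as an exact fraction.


lambda_max - lambda_min = 1.82 - 0.76 = 1.06.
lambda_max + lambda_min = 1.82 + 0.76 = 2.58.
delta = 1.06/2.58 = 106/258 = 53/129.

53/129


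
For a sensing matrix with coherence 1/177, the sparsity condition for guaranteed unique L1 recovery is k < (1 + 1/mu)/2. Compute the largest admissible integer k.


1/mu = 177.
1 + 1/mu = 178.
(1 + 1/mu)/2 = 89 is an integer and the inequality is strict, so k_max = 89 - 1 = 88.

88


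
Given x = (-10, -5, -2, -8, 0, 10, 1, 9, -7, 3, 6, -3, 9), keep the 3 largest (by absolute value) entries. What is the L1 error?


Sorted |x_i| descending: [10, 10, 9, 9, 8, 7, 6, 5, 3, 3, 2, 1, 0]
Keep top 3: [10, 10, 9]
Tail entries: [9, 8, 7, 6, 5, 3, 3, 2, 1, 0]
L1 error = sum of tail = 44.

44


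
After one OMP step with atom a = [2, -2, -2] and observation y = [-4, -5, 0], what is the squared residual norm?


a^T a = 12.
a^T y = 2.
coeff = 2/12 = 1/6.
||r||^2 = 122/3.

122/3


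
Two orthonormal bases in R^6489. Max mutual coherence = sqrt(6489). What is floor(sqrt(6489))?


80^2 = 6400 <= 6489 < 6561 = 81^2, so 80 <= sqrt(6489) < 81.
floor(sqrt(6489)) = 80.

80


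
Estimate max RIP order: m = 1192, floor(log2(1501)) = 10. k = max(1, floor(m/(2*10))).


floor(log2(1501)) = 10.
2*10 = 20.
m/(2*floor(log2(n))) = 1192/20 ≈ 59.6.
floor = 59.
k = max(1, 59) = 59.

59


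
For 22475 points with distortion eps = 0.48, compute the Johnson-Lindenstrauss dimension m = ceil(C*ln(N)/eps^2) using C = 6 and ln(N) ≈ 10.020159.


ln(22475) ≈ 10.020159.
eps^2 = 0.48^2 = 0.2304.
C*ln(N)/eps^2 ≈ 6*10.020159/0.2304 ≈ 260.9416.
m = ceil(260.9416) = 261.

261


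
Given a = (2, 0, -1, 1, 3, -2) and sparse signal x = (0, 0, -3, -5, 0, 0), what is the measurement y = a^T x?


Non-zero terms: ['-1*-3', '1*-5']
Products: [3, -5]
y = sum = -2.

-2


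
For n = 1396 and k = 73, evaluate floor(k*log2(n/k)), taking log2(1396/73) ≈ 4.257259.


log2(n/k) = log2(1396/73) ≈ 4.257259.
k*log2(n/k) ≈ 73*4.257259 = 310.779907.
floor(310.779907) = 310.

310


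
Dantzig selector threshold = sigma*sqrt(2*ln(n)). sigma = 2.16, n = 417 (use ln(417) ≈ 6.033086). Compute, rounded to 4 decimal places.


ln(417) ≈ 6.033086.
2*ln(n) ≈ 12.066172.
sqrt(2*ln(n)) ≈ sqrt(12.066172) ≈ 3.47364.
threshold ≈ 2.16*3.47364 = 7.5030624 ≈ 7.5031.

7.5031


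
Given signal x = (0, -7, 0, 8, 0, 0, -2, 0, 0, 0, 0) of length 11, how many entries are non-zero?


Non-zero positions: [1, 3, 6].
Sparsity = 3.

3


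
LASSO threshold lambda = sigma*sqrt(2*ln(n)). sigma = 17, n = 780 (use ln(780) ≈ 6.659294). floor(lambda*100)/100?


ln(780) ≈ 6.659294.
2*ln(n) ≈ 13.318588.
sqrt(2*ln(n)) ≈ sqrt(13.318588) ≈ 3.649464.
lambda ≈ 17*3.649464 = 62.040888.
floor(lambda*100)/100 = 62.04.

62.04


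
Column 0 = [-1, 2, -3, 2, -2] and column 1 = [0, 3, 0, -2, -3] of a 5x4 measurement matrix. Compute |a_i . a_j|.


Inner product: -1*0 + 2*3 + -3*0 + 2*-2 + -2*-3
Products: [0, 6, 0, -4, 6]
Sum = 8.
|dot| = 8.

8


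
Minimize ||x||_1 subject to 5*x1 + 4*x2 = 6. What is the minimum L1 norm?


Axis intercepts:
  x1 = 6/5, x2 = 0: L1 = 6/5
  x1 = 0, x2 = 3/2: L1 = 3/2
x* = (6/5, 0)
||x*||_1 = 6/5.

6/5


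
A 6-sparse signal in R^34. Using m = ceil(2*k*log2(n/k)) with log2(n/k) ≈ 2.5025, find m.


log2(n/k) = log2(34/6) ≈ 2.5025.
2*k*log2(n/k) ≈ 2*6*2.5025 = 30.03.
m = ceil(30.03) = 31.

31


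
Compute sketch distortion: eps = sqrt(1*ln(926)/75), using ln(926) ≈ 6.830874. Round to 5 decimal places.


ln(926) ≈ 6.830874.
1*ln(N)/m ≈ 1*6.830874/75 ≈ 0.09107832.
eps = sqrt(0.09107832) ≈ 0.3017918 ≈ 0.30179.

0.30179


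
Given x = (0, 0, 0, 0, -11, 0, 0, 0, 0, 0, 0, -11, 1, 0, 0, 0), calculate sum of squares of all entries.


Non-zero entries: [(4, -11), (11, -11), (12, 1)]
Squares: [121, 121, 1]
||x||_2^2 = sum = 243.

243


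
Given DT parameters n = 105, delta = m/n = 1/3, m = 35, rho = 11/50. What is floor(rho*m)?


m = 1/3*105 = 35.
rho = 11/50.
rho*m = 11/50*35 = 7.7.
k = floor(7.7) = 7.

7


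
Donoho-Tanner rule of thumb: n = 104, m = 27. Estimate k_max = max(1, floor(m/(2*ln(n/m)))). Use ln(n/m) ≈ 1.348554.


n/m = 104/27.
ln(n/m) ≈ 1.348554.
2*ln(n/m) ≈ 2.697108.
m/(2*ln(n/m)) ≈ 27/2.697108 ≈ 10.0107.
floor = 10.
k_max = max(1, 10) = 10.

10


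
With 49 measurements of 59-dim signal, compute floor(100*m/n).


100*m/n = 100*49/59 ≈ 83.0508.
floor = 83.

83


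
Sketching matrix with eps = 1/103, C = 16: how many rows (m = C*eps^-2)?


1/eps = 103.
(1/eps)^2 = 10609.
m = 16*10609 = 169744.

169744


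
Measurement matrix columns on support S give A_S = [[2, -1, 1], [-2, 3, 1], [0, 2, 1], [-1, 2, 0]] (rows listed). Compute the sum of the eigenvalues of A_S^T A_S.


Sum of eigenvalues of A_S^T A_S = trace(A_S^T A_S) = sum of squared column norms of A_S.
A_S^T A_S diagonal: [9, 18, 3].
trace = 9 + 18 + 3 = 30.

30


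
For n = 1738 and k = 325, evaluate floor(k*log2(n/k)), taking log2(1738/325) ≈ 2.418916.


log2(n/k) = log2(1738/325) ≈ 2.418916.
k*log2(n/k) ≈ 325*2.418916 = 786.1477.
floor(786.1477) = 786.

786


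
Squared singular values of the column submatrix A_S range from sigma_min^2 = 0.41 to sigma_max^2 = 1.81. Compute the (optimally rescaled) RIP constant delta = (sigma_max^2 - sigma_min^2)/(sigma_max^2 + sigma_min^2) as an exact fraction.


lambda_max - lambda_min = 1.81 - 0.41 = 1.40.
lambda_max + lambda_min = 1.81 + 0.41 = 2.22.
delta = 1.40/2.22 = 140/222 = 70/111.

70/111


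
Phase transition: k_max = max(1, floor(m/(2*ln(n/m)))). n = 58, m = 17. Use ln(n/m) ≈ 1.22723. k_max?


n/m = 58/17.
ln(n/m) ≈ 1.22723.
2*ln(n/m) ≈ 2.45446.
m/(2*ln(n/m)) ≈ 17/2.45446 ≈ 6.9262.
floor = 6.
k_max = max(1, 6) = 6.

6


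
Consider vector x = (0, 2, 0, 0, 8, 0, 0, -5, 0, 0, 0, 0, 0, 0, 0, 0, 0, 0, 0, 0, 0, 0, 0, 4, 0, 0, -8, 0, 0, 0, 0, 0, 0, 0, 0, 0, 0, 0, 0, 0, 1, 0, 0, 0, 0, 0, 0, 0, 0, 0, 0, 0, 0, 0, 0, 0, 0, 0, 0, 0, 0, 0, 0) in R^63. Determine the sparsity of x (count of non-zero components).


Non-zero positions: [1, 4, 7, 23, 26, 40].
Sparsity = 6.

6


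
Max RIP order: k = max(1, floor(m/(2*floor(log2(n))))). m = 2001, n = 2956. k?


floor(log2(2956)) = 11.
2*11 = 22.
m/(2*floor(log2(n))) = 2001/22 ≈ 90.9545.
floor = 90.
k = max(1, 90) = 90.

90


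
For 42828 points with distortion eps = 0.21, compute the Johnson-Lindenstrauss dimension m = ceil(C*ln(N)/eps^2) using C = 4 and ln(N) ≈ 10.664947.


ln(42828) ≈ 10.664947.
eps^2 = 0.21^2 = 0.0441.
C*ln(N)/eps^2 ≈ 4*10.664947/0.0441 ≈ 967.3421.
m = ceil(967.3421) = 968.

968


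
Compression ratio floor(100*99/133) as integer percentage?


100*m/n = 100*99/133 ≈ 74.4361.
floor = 74.

74


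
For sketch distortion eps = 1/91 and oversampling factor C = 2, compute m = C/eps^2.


1/eps = 91.
(1/eps)^2 = 8281.
m = 2*8281 = 16562.

16562


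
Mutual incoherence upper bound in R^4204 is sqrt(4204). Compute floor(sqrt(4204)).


64^2 = 4096 <= 4204 < 4225 = 65^2, so 64 <= sqrt(4204) < 65.
floor(sqrt(4204)) = 64.

64


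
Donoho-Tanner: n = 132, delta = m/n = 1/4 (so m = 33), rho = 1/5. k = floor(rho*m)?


m = 1/4*132 = 33.
rho = 1/5.
rho*m = 1/5*33 = 6.6.
k = floor(6.6) = 6.

6


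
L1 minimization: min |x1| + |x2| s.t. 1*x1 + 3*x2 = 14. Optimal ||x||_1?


Axis intercepts:
  x1 = 14, x2 = 0: L1 = 14
  x1 = 0, x2 = 14/3: L1 = 14/3
x* = (0, 14/3)
||x*||_1 = 14/3.

14/3


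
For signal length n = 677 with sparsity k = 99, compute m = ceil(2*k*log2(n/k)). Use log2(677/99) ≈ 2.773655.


log2(n/k) = log2(677/99) ≈ 2.773655.
2*k*log2(n/k) ≈ 2*99*2.773655 = 549.18369.
m = ceil(549.18369) = 550.

550


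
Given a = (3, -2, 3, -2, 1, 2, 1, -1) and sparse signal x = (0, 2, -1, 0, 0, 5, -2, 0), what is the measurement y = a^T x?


Non-zero terms: ['-2*2', '3*-1', '2*5', '1*-2']
Products: [-4, -3, 10, -2]
y = sum = 1.

1


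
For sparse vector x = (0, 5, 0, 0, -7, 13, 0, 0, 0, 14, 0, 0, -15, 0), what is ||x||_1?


Non-zero entries: [(1, 5), (4, -7), (5, 13), (9, 14), (12, -15)]
Absolute values: [5, 7, 13, 14, 15]
||x||_1 = sum = 54.

54


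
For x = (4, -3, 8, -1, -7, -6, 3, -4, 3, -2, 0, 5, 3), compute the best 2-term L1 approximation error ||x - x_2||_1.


Sorted |x_i| descending: [8, 7, 6, 5, 4, 4, 3, 3, 3, 3, 2, 1, 0]
Keep top 2: [8, 7]
Tail entries: [6, 5, 4, 4, 3, 3, 3, 3, 2, 1, 0]
L1 error = sum of tail = 34.

34


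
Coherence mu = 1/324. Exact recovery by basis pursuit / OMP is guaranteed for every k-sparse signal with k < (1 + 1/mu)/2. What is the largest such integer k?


1/mu = 324.
1 + 1/mu = 325.
(1 + 1/mu)/2 = 162.5 is not an integer, so k_max = floor(162.5) = 162.

162


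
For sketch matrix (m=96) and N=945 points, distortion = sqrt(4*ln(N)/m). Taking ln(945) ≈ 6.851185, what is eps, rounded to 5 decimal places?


ln(945) ≈ 6.851185.
4*ln(N)/m ≈ 4*6.851185/96 ≈ 0.28546604.
eps = sqrt(0.28546604) ≈ 0.5342902 ≈ 0.53429.

0.53429


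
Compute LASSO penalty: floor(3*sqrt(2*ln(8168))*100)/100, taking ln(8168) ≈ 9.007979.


ln(8168) ≈ 9.007979.
2*ln(n) ≈ 18.015958.
sqrt(2*ln(n)) ≈ sqrt(18.015958) ≈ 4.244521.
lambda ≈ 3*4.244521 = 12.733563.
floor(lambda*100)/100 = 12.73.

12.73


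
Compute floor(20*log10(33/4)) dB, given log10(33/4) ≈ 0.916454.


||x||/||e|| = 33/4.
log10(33/4) ≈ 0.916454.
20*log10(||x||/||e||) ≈ 20*0.916454 = 18.32908.
floor(18.32908) = 18.

18


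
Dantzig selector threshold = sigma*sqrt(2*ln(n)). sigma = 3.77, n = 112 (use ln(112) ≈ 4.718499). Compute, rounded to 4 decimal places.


ln(112) ≈ 4.718499.
2*ln(n) ≈ 9.436998.
sqrt(2*ln(n)) ≈ sqrt(9.436998) ≈ 3.07197.
threshold ≈ 3.77*3.07197 = 11.5813269 ≈ 11.5813.

11.5813


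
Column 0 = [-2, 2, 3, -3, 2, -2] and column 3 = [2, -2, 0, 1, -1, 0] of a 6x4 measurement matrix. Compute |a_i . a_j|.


Inner product: -2*2 + 2*-2 + 3*0 + -3*1 + 2*-1 + -2*0
Products: [-4, -4, 0, -3, -2, 0]
Sum = -13.
|dot| = 13.

13


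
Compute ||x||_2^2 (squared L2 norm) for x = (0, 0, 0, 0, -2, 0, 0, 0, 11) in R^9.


Non-zero entries: [(4, -2), (8, 11)]
Squares: [4, 121]
||x||_2^2 = sum = 125.

125


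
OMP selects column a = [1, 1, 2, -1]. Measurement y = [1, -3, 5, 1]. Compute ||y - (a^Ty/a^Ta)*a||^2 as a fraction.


a^T a = 7.
a^T y = 7.
coeff = 7/7 = 1.
||r||^2 = 29.

29


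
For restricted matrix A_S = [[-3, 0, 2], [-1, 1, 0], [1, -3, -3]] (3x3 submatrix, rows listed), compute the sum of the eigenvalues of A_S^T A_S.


Sum of eigenvalues of A_S^T A_S = trace(A_S^T A_S) = sum of squared column norms of A_S.
A_S^T A_S diagonal: [11, 10, 13].
trace = 11 + 10 + 13 = 34.

34


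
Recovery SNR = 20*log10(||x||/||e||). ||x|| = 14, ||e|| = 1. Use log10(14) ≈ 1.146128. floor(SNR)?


||x||/||e|| = 14/1 = 14.
log10(14) ≈ 1.146128.
20*log10(||x||/||e||) ≈ 20*1.146128 = 22.92256.
floor(22.92256) = 22.

22


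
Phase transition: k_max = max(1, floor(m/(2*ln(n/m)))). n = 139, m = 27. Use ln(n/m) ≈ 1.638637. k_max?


n/m = 139/27.
ln(n/m) ≈ 1.638637.
2*ln(n/m) ≈ 3.277274.
m/(2*ln(n/m)) ≈ 27/3.277274 ≈ 8.2386.
floor = 8.
k_max = max(1, 8) = 8.

8


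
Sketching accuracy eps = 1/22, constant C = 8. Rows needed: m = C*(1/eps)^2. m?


1/eps = 22.
(1/eps)^2 = 484.
m = 8*484 = 3872.

3872


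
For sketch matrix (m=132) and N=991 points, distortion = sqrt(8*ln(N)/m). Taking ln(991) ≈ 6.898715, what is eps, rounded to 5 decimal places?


ln(991) ≈ 6.898715.
8*ln(N)/m ≈ 8*6.898715/132 ≈ 0.41810394.
eps = sqrt(0.41810394) ≈ 0.6466096 ≈ 0.64661.

0.64661


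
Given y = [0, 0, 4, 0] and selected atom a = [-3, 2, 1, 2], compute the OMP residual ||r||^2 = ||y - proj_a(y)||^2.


a^T a = 18.
a^T y = 4.
coeff = 4/18 = 2/9.
||r||^2 = 136/9.

136/9


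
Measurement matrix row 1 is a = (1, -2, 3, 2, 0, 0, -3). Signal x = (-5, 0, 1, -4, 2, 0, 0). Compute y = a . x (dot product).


Non-zero terms: ['1*-5', '3*1', '2*-4', '0*2']
Products: [-5, 3, -8, 0]
y = sum = -10.

-10


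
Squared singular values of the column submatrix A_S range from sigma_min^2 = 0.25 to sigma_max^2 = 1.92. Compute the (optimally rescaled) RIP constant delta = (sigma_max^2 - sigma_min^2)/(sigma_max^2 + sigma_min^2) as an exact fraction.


lambda_max - lambda_min = 1.92 - 0.25 = 1.67.
lambda_max + lambda_min = 1.92 + 0.25 = 2.17.
delta = 1.67/2.17 = 167/217.

167/217


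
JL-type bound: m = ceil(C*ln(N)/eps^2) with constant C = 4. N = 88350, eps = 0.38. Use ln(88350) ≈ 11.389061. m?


ln(88350) ≈ 11.389061.
eps^2 = 0.38^2 = 0.1444.
C*ln(N)/eps^2 ≈ 4*11.389061/0.1444 ≈ 315.4865.
m = ceil(315.4865) = 316.

316


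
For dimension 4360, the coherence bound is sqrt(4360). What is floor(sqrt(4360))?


66^2 = 4356 <= 4360 < 4489 = 67^2, so 66 <= sqrt(4360) < 67.
floor(sqrt(4360)) = 66.

66


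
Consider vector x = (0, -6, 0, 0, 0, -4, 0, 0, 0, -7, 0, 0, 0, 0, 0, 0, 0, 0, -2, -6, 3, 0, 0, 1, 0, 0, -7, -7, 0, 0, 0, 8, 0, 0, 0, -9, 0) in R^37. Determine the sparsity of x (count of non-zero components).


Non-zero positions: [1, 5, 9, 18, 19, 20, 23, 26, 27, 31, 35].
Sparsity = 11.

11


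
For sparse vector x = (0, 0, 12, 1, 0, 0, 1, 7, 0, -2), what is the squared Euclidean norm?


Non-zero entries: [(2, 12), (3, 1), (6, 1), (7, 7), (9, -2)]
Squares: [144, 1, 1, 49, 4]
||x||_2^2 = sum = 199.

199


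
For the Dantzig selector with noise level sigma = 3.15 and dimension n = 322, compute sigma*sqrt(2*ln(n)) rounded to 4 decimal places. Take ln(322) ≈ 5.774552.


ln(322) ≈ 5.774552.
2*ln(n) ≈ 11.549104.
sqrt(2*ln(n)) ≈ sqrt(11.549104) ≈ 3.398397.
threshold ≈ 3.15*3.398397 = 10.70495055 ≈ 10.7050.

10.7050


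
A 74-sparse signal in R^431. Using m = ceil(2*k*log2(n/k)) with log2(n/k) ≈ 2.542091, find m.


log2(n/k) = log2(431/74) ≈ 2.542091.
2*k*log2(n/k) ≈ 2*74*2.542091 = 376.229468.
m = ceil(376.229468) = 377.

377


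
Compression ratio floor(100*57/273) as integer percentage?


100*m/n = 100*57/273 ≈ 20.8791.
floor = 20.

20


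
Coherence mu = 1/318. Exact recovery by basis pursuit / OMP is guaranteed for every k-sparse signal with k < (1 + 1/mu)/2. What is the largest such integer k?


1/mu = 318.
1 + 1/mu = 319.
(1 + 1/mu)/2 = 159.5 is not an integer, so k_max = floor(159.5) = 159.

159


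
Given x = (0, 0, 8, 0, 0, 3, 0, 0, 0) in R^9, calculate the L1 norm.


Non-zero entries: [(2, 8), (5, 3)]
Absolute values: [8, 3]
||x||_1 = sum = 11.

11


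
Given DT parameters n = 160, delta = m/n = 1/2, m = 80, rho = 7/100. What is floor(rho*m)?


m = 1/2*160 = 80.
rho = 7/100.
rho*m = 7/100*80 = 5.6.
k = floor(5.6) = 5.

5


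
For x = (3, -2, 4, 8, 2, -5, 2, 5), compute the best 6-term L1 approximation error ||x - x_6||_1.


Sorted |x_i| descending: [8, 5, 5, 4, 3, 2, 2, 2]
Keep top 6: [8, 5, 5, 4, 3, 2]
Tail entries: [2, 2]
L1 error = sum of tail = 4.

4


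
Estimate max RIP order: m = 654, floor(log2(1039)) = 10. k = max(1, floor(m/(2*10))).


floor(log2(1039)) = 10.
2*10 = 20.
m/(2*floor(log2(n))) = 654/20 ≈ 32.7.
floor = 32.
k = max(1, 32) = 32.

32


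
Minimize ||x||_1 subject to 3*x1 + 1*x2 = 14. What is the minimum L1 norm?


Axis intercepts:
  x1 = 14/3, x2 = 0: L1 = 14/3
  x1 = 0, x2 = 14: L1 = 14
x* = (14/3, 0)
||x*||_1 = 14/3.

14/3


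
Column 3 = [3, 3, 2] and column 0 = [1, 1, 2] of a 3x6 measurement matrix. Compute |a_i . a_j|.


Inner product: 3*1 + 3*1 + 2*2
Products: [3, 3, 4]
Sum = 10.
|dot| = 10.

10


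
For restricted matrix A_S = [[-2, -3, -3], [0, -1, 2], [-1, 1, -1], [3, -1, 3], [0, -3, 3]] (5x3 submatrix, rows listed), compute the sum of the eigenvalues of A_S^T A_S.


Sum of eigenvalues of A_S^T A_S = trace(A_S^T A_S) = sum of squared column norms of A_S.
A_S^T A_S diagonal: [14, 21, 32].
trace = 14 + 21 + 32 = 67.

67
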